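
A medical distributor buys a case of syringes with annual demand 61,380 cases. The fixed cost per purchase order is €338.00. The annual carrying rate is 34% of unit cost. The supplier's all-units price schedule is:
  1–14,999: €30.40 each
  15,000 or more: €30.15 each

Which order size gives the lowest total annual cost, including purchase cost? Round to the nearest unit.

Q* ≈ 2,004 cases

Holding cost per unit per year at price C is H = 0.34·C.
Evaluate total cost at each tier's feasible EOQ or, if the EOQ is below the tier, at the tier's minimum quantity.
EOQ at €30.40 = 2003.6 (feasible in tier 1): TC = 61,380×€30.40 + (61,380/2003.6)×338 + (2003.6/2)×0.34×€30.40 = €1,886,661.19.
EOQ at €30.15 = 2011.9 < 15000, so use break Q=15000: TC = 61,380×€30.15 + (61,380/15000.0)×338 + (15000.0/2)×0.34×€30.15 = €1,928,872.60.
Lowest total cost is €1,886,661.19 at Q = 2003.6.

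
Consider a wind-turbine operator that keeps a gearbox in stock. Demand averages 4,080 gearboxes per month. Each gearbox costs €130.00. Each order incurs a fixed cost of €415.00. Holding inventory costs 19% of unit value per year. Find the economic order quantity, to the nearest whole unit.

Q* ≈ 1,283 gearboxes

Annual demand D = 4,080 × 12 = 48,960.
Holding cost H = 0.19 × €130.00 = €24.7000 per unit per year.
EOQ = √(2DS / H) = √(2 × 48,960 × 415 / 24.7).
= √(40,636,800 / 24.7) = √1,645,214.5749 ≈ 1282.659.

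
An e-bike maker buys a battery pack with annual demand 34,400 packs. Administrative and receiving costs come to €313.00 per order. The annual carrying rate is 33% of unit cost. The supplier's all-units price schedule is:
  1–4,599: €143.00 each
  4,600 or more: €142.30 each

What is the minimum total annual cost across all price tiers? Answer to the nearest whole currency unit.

Holding cost per unit per year at price C is H = 0.33·C.
Evaluate total cost at each tier's feasible EOQ or, if the EOQ is below the tier, at the tier's minimum quantity.
EOQ at €143.00 = 675.5 (feasible in tier 1): TC = 34,400×€143.00 + (34,400/675.5)×313 + (675.5/2)×0.33×€143.00 = €4,951,078.02.
EOQ at €142.30 = 677.2 < 4600, so use break Q=4600: TC = 34,400×€142.30 + (34,400/4600.0)×313 + (4600.0/2)×0.33×€142.30 = €5,005,466.40.
Lowest total cost among the candidates is at Q = 675.5.

TC* ≈ €4,951,078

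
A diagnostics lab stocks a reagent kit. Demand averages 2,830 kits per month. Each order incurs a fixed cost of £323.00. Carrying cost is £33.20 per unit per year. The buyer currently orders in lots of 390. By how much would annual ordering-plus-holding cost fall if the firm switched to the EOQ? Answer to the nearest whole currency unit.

Extra cost ≈ £7,612 per year

Annual demand D = 2,830 × 12 = 33,960.
EOQ = √(2DS/H) = √(2 × 33,960 × 323 / 33.2) ≈ 812.89.
Cost at Q* = (D/Q*)S + (Q*/2)H = √(2DSH) ≈ £26,987.90.
Cost at Q = 390: (33,960/390)×323 + (390/2)×33.2 = £28,125.85 + £6,474.00 = £34,599.85.
Excess = £34,599.85 − £26,987.90 = £7,611.94.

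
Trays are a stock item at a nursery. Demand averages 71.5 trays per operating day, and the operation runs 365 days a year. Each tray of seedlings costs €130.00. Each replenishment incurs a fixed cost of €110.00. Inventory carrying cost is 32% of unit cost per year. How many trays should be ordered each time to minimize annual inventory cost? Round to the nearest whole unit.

Annual demand D = 71.5 × 365 = 26,097.5.
Holding cost H = 0.32 × €130.00 = €41.6000 per unit per year.
EOQ = √(2DS / H) = √(2 × 26,097.5 × 110 / 41.6).
= √(5,741,450 / 41.6) = √138,015.625 ≈ 371.505.

Q* ≈ 372 trays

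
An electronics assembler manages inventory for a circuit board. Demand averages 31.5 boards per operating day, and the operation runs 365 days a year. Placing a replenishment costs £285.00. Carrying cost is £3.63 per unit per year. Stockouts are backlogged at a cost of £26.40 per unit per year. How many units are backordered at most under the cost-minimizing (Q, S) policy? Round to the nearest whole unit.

S* ≈ 173 boards

Annual demand D = 31.5 × 365 = 11,497.5.
With planned backorders, Q* = √(2DS/H) · √((H+B)/B).
√(2DS/H) = √(2 × 11,497.5 × 285 / 3.63) = 1343.649.
√((H+B)/B) = √((3.63+26.4)/26.4) = 1.0665.
Q* ≈ 1433.051.
S* = Q* · H/(H+B) = 1433.051 × 3.63/30.03 ≈ 173.226.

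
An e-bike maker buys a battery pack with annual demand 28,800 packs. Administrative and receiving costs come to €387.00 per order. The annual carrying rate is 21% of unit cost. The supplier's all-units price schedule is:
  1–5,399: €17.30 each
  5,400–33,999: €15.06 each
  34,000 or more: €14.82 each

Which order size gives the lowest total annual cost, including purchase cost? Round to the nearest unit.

Q* ≈ 5,400 packs

Holding cost per unit per year at price C is H = 0.21·C.
For each price level, check whether its EOQ is feasible; otherwise the best quantity at that price is the breakpoint.
EOQ at €17.30 = 2477.0 (feasible in tier 1): TC = 28,800×€17.30 + (28,800/2477.0)×387 + (2477.0/2)×0.21×€17.30 = €507,239.11.
EOQ at €15.06 = 2654.9 < 5400, so use break Q=5400: TC = 28,800×€15.06 + (28,800/5400.0)×387 + (5400.0/2)×0.21×€15.06 = €444,331.02.
EOQ at €14.82 = 2676.3 < 34000, so use break Q=34000: TC = 28,800×€14.82 + (28,800/34000.0)×387 + (34000.0/2)×0.21×€14.82 = €480,051.21.
Lowest total cost is €444,331.02 at Q = 5400.0.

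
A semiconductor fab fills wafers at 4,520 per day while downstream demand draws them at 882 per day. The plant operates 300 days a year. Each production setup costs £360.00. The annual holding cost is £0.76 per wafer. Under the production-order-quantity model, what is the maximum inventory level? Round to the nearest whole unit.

I_max ≈ 14,204 wafers

Annual demand D = 882 × 300 = 264,600.
Production build-up factor (1 − d/p) = 1 − 882/4,520 = 0.8049.
Q* = √(2DS / (H(1 − d/p))) = √(2 × 264,600 × 360 / (0.76 × 0.8049)).
= √(190,512,000 / 0.6117) ≈ 17647.868.
Maximum inventory = Q*(1 − d/p) = 17647.868 × 0.8049 ≈ 14204.191.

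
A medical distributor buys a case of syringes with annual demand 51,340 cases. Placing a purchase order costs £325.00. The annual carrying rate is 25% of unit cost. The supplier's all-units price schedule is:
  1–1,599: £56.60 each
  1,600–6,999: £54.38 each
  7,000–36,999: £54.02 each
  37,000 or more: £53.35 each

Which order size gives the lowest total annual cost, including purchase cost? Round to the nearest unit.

Q* ≈ 1,600 cases

Holding cost per unit per year at price C is H = 0.25·C.
For each price level, check whether its EOQ is feasible; otherwise the best quantity at that price is the breakpoint.
EOQ at £56.60 = 1535.7 (feasible in tier 1): TC = 51,340×£56.60 + (51,340/1535.7)×325 + (1535.7/2)×0.25×£56.60 = £2,927,574.16.
EOQ at £54.38 = 1566.7 < 1600, so use break Q=1600: TC = 51,340×£54.38 + (51,340/1600.0)×325 + (1600.0/2)×0.25×£54.38 = £2,813,173.64.
EOQ at £54.02 = 1571.9 < 7000, so use break Q=7000: TC = 51,340×£54.02 + (51,340/7000.0)×325 + (7000.0/2)×0.25×£54.02 = £2,823,037.94.
EOQ at £53.35 = 1581.8 < 37000, so use break Q=37000: TC = 51,340×£53.35 + (51,340/37000.0)×325 + (37000.0/2)×0.25×£53.35 = £2,986,183.71.
Lowest total cost is £2,813,173.64 at Q = 1600.0.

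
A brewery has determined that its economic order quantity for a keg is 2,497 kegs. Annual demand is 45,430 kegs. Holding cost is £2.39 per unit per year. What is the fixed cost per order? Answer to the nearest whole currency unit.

S ≈ £164

Invert the EOQ relation Q*² = 2DS/H.
From Q* = √(2DS/H): S = Q*²H / (2D) = 2,497² × 2.39 / (2 × 45,430) = 164.0070.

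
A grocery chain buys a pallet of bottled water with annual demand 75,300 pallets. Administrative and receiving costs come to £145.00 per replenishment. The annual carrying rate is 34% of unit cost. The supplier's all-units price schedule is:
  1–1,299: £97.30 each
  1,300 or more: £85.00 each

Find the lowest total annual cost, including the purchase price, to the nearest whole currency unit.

Holding cost per unit per year at price C is H = 0.34·C.
Evaluate total cost at each tier's feasible EOQ or, if the EOQ is below the tier, at the tier's minimum quantity.
EOQ at £97.30 = 812.5 (feasible in tier 1): TC = 75,300×£97.30 + (75,300/812.5)×145 + (812.5/2)×0.34×£97.30 = £7,353,567.72.
EOQ at £85.00 = 869.3 < 1300, so use break Q=1300: TC = 75,300×£85.00 + (75,300/1300.0)×145 + (1300.0/2)×0.34×£85.00 = £6,427,683.85.
Lowest total cost among the candidates is at Q = 1300.0.

TC* ≈ £6,427,684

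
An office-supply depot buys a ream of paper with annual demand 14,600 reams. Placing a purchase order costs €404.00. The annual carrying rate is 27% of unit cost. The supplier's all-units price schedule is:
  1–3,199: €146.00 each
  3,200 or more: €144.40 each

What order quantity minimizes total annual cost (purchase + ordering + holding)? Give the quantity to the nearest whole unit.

Holding cost per unit per year at price C is H = 0.27·C.
Candidates are each tier's EOQ (if it falls in that tier) and each price-break quantity.
EOQ at €146.00 = 547.0 (feasible in tier 1): TC = 14,600×€146.00 + (14,600/547.0)×404 + (547.0/2)×0.27×€146.00 = €2,153,164.55.
EOQ at €144.40 = 550.1 < 3200, so use break Q=3200: TC = 14,600×€144.40 + (14,600/3200.0)×404 + (3200.0/2)×0.27×€144.40 = €2,172,464.05.
Lowest total cost is €2,153,164.55 at Q = 547.0.

Q* ≈ 547 reams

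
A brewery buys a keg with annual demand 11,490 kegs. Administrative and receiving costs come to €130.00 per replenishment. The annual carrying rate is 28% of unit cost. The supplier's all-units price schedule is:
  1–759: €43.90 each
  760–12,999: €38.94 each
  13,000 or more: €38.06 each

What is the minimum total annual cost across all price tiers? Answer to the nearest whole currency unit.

Holding cost per unit per year at price C is H = 0.28·C.
Evaluate total cost at each tier's feasible EOQ or, if the EOQ is below the tier, at the tier's minimum quantity.
EOQ at €43.90 = 493.0 (feasible in tier 1): TC = 11,490×€43.90 + (11,490/493.0)×130 + (493.0/2)×0.28×€43.90 = €510,470.80.
EOQ at €38.94 = 523.4 < 760, so use break Q=760: TC = 11,490×€38.94 + (11,490/760.0)×130 + (760.0/2)×0.28×€38.94 = €453,529.21.
EOQ at €38.06 = 529.5 < 13000, so use break Q=13000: TC = 11,490×€38.06 + (11,490/13000.0)×130 + (13000.0/2)×0.28×€38.06 = €506,693.50.
Lowest total cost among the candidates is at Q = 760.0.

TC* ≈ €453,529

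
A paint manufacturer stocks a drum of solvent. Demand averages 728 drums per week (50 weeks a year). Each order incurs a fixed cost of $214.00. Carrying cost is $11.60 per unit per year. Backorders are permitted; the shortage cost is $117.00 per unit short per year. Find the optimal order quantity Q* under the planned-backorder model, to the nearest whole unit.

Annual demand D = 728 × 50 = 36,400.
With planned backorders, Q* = √(2DS/H) · √((H+B)/B).
√(2DS/H) = √(2 × 36,400 × 214 / 11.6) = 1158.894.
√((H+B)/B) = √((11.6+117)/117) = 1.0484.
Q* ≈ 1214.986.

Q* ≈ 1,215 drums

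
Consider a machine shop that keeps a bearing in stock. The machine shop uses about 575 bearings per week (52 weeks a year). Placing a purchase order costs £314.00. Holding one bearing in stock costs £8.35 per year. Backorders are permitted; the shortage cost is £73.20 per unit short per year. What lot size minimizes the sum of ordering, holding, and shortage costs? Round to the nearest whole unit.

Annual demand D = 575 × 52 = 29,900.
With planned backorders, Q* = √(2DS/H) · √((H+B)/B).
√(2DS/H) = √(2 × 29,900 × 314 / 8.35) = 1499.589.
√((H+B)/B) = √((8.35+73.2)/73.2) = 1.0555.
Q* ≈ 1582.809.

Q* ≈ 1,583 bearings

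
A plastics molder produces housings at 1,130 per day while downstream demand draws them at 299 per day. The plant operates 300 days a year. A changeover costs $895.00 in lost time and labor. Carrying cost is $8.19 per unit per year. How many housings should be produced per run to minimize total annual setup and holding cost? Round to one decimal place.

Q* ≈ 5,163.2 housings

Annual demand D = 299 × 300 = 89,700.
Production build-up factor (1 − d/p) = 1 − 299/1,130 = 0.7354.
Q* = √(2DS / (H(1 − d/p))) = √(2 × 89,700 × 895 / (8.19 × 0.7354)).
= √(160,563,000 / 6.0229) ≈ 5163.207.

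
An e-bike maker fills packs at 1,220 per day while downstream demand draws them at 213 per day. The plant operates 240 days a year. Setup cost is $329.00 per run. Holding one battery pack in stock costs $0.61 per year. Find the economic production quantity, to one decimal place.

Q* ≈ 8,173.5 packs

Annual demand D = 213 × 240 = 51,120.
Production build-up factor (1 − d/p) = 1 − 213/1,220 = 0.8254.
Q* = √(2DS / (H(1 − d/p))) = √(2 × 51,120 × 329 / (0.61 × 0.8254)).
= √(33,636,960 / 0.5035) ≈ 8173.511.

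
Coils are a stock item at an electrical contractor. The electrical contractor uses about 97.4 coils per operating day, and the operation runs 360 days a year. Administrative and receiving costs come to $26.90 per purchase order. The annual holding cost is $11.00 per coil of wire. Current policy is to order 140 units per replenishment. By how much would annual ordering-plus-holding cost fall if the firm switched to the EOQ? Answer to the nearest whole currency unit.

Annual demand D = 97.4 × 360 = 35,064.
EOQ = √(2DS/H) = √(2 × 35,064 × 26.9 / 11) ≈ 414.12.
Cost at Q* = (D/Q*)S + (Q*/2)H = √(2DSH) ≈ $4,555.31.
Cost at Q = 140: (35,064/140)×26.9 + (140/2)×11 = $6,737.30 + $770.00 = $7,507.30.
Excess = $7,507.30 − $4,555.31 = $2,951.98.

Extra cost ≈ $2,952 per year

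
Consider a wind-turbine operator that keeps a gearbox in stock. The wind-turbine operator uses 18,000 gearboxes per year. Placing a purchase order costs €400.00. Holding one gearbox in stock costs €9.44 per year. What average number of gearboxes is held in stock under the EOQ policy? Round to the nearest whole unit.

Average inventory ≈ 618 gearboxes

The optimal lot size = √(2DS/H) = √(2 × 18,000 × 400 / 9.44) ≈ 1235.08.
Average inventory = Q*/2 ≈ 1235.08 / 2 = 617.540.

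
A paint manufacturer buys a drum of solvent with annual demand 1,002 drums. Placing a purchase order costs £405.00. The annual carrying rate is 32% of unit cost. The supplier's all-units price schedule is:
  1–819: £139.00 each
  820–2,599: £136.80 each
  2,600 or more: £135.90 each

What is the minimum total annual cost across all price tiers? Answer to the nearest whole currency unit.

TC* ≈ £145,286

Holding cost per unit per year at price C is H = 0.32·C.
Candidates are each tier's EOQ (if it falls in that tier) and each price-break quantity.
EOQ at £139.00 = 135.1 (feasible in tier 1): TC = 1,002×£139.00 + (1,002/135.1)×405 + (135.1/2)×0.32×£139.00 = £145,286.40.
EOQ at £136.80 = 136.2 < 820, so use break Q=820: TC = 1,002×£136.80 + (1,002/820.0)×405 + (820.0/2)×0.32×£136.80 = £155,516.65.
EOQ at £135.90 = 136.6 < 2600, so use break Q=2600: TC = 1,002×£135.90 + (1,002/2600.0)×405 + (2600.0/2)×0.32×£135.90 = £192,862.28.
Lowest total cost among the candidates is at Q = 135.1.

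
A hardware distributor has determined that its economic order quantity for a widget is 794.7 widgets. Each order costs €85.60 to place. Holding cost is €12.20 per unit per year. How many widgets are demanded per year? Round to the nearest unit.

Invert the EOQ relation Q*² = 2DS/H.
From Q* = √(2DS/H): D = Q*²H / (2S) = 794.7² × 12.2 / (2 × 85.6) = 45005.179.

D ≈ 45,005 widgets per year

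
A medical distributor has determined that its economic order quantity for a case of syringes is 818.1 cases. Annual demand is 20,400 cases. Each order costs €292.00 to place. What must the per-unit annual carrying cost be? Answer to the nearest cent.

H ≈ €17.80

The basic EOQ model gives Q* = √(2DS/H); rearrange for the unknown.
From Q* = √(2DS/H): H = 2DS / Q*² = 2 × 20,400 × 292 / 818.1² = 17.8004.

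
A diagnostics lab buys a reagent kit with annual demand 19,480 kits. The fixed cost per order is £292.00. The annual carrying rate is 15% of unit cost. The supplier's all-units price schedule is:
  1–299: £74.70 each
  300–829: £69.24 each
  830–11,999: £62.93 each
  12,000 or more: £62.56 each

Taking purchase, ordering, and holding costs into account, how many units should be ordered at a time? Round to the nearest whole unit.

Holding cost per unit per year at price C is H = 0.15·C.
For each price level, check whether its EOQ is feasible; otherwise the best quantity at that price is the breakpoint.
Tier 1 (£74.70): EOQ = 1007.6 exceeds tier's upper bound 299, so this tier is dominated.
Tier 2 (£69.24): EOQ = 1046.6 exceeds tier's upper bound 829, so this tier is dominated.
EOQ at £62.93 = 1097.8 (feasible in tier 3): TC = 19,480×£62.93 + (19,480/1097.8)×292 + (1097.8/2)×0.15×£62.93 = £1,236,239.16.
EOQ at £62.56 = 1101.0 < 12000, so use break Q=12000: TC = 19,480×£62.56 + (19,480/12000.0)×292 + (12000.0/2)×0.15×£62.56 = £1,275,446.81.
Lowest total cost is £1,236,239.16 at Q = 1097.8.

Q* ≈ 1,098 kits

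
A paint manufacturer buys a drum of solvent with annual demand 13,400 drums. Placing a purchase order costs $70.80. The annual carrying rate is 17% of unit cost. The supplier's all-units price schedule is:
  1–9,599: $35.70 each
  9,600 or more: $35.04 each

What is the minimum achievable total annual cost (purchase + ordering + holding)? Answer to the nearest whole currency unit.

TC* ≈ $481,773

Holding cost per unit per year at price C is H = 0.17·C.
For each price level, check whether its EOQ is feasible; otherwise the best quantity at that price is the breakpoint.
EOQ at $35.70 = 559.1 (feasible in tier 1): TC = 13,400×$35.70 + (13,400/559.1)×70.8 + (559.1/2)×0.17×$35.70 = $481,773.46.
EOQ at $35.04 = 564.4 < 9600, so use break Q=9600: TC = 13,400×$35.04 + (13,400/9600.0)×70.8 + (9600.0/2)×0.17×$35.04 = $498,227.47.
Lowest total cost among the candidates is at Q = 559.1.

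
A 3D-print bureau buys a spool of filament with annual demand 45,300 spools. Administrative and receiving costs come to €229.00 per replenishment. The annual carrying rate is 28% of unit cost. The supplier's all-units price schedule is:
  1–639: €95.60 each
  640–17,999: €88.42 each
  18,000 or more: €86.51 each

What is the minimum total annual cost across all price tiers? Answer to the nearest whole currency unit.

Holding cost per unit per year at price C is H = 0.28·C.
Candidates are each tier's EOQ (if it falls in that tier) and each price-break quantity.
Tier 1 (€95.60): EOQ = 880.4 exceeds tier's upper bound 639, so this tier is dominated.
EOQ at €88.42 = 915.4 (feasible in tier 2): TC = 45,300×€88.42 + (45,300/915.4)×229 + (915.4/2)×0.28×€88.42 = €4,028,089.98.
EOQ at €86.51 = 925.5 < 18000, so use break Q=18000: TC = 45,300×€86.51 + (45,300/18000.0)×229 + (18000.0/2)×0.28×€86.51 = €4,137,484.52.
Lowest total cost among the candidates is at Q = 915.4.

TC* ≈ €4,028,090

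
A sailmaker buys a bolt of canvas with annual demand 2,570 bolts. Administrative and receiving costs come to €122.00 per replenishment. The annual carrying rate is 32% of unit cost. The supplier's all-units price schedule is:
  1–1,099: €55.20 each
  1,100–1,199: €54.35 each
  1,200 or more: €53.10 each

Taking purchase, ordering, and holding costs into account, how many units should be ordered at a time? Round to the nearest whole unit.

Holding cost per unit per year at price C is H = 0.32·C.
Evaluate total cost at each tier's feasible EOQ or, if the EOQ is below the tier, at the tier's minimum quantity.
EOQ at €55.20 = 188.4 (feasible in tier 1): TC = 2,570×€55.20 + (2,570/188.4)×122 + (188.4/2)×0.32×€55.20 = €145,192.17.
EOQ at €54.35 = 189.9 < 1100, so use break Q=1100: TC = 2,570×€54.35 + (2,570/1100.0)×122 + (1100.0/2)×0.32×€54.35 = €149,530.14.
EOQ at €53.10 = 192.1 < 1200, so use break Q=1200: TC = 2,570×€53.10 + (2,570/1200.0)×122 + (1200.0/2)×0.32×€53.10 = €146,923.48.
Lowest total cost is €145,192.17 at Q = 188.4.

Q* ≈ 188 bolts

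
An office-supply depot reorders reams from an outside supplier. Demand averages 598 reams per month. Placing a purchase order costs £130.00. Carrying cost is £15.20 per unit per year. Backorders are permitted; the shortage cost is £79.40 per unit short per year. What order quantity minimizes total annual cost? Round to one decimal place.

Annual demand D = 598 × 12 = 7,176.
With planned backorders, Q* = √(2DS/H) · √((H+B)/B).
√(2DS/H) = √(2 × 7,176 × 130 / 15.2) = 350.353.
√((H+B)/B) = √((15.2+79.4)/79.4) = 1.0915.
Q* ≈ 382.421.

Q* ≈ 382.4 reams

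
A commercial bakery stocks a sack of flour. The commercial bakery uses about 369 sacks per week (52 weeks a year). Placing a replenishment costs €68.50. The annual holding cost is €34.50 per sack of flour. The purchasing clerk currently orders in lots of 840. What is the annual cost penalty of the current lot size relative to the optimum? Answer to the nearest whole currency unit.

Extra cost ≈ €6,531 per year

Annual demand D = 369 × 52 = 19,188.
EOQ = √(2DS/H) = √(2 × 19,188 × 68.5 / 34.5) ≈ 276.04.
Cost at Q* = (D/Q*)S + (Q*/2)H = √(2DSH) ≈ €9,523.24.
Cost at Q = 840: (19,188/840)×68.5 + (840/2)×34.5 = €1,564.74 + €14,490.00 = €16,054.74.
Excess = €16,054.74 − €9,523.24 = €6,531.50.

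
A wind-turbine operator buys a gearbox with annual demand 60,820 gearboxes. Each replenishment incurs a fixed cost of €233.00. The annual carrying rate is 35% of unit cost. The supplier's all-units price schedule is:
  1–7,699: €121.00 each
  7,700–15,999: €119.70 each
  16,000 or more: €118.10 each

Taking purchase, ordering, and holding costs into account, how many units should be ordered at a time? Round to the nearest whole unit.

Q* ≈ 818 gearboxes

Holding cost per unit per year at price C is H = 0.35·C.
Candidates are each tier's EOQ (if it falls in that tier) and each price-break quantity.
EOQ at €121.00 = 818.1 (feasible in tier 1): TC = 60,820×€121.00 + (60,820/818.1)×233 + (818.1/2)×0.35×€121.00 = €7,393,865.18.
EOQ at €119.70 = 822.5 < 7700, so use break Q=7700: TC = 60,820×€119.70 + (60,820/7700.0)×233 + (7700.0/2)×0.35×€119.70 = €7,443,290.15.
EOQ at €118.10 = 828.1 < 16000, so use break Q=16000: TC = 60,820×€118.10 + (60,820/16000.0)×233 + (16000.0/2)×0.35×€118.10 = €7,514,407.69.
Lowest total cost is €7,393,865.18 at Q = 818.1.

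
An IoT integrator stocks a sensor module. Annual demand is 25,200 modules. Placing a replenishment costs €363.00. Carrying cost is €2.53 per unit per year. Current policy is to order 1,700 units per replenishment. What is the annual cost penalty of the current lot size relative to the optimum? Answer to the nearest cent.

Extra cost ≈ €728.00 per year

EOQ = √(2DS/H) = √(2 × 25,200 × 363 / 2.53) ≈ 2689.11.
Cost at Q* = (D/Q*)S + (Q*/2)H = √(2DSH) ≈ €6,803.44.
Cost at Q = 1,700: (25,200/1,700)×363 + (1,700/2)×2.53 = €5,380.94 + €2,150.50 = €7,531.44.
Excess = €7,531.44 − €6,803.44 = €728.00.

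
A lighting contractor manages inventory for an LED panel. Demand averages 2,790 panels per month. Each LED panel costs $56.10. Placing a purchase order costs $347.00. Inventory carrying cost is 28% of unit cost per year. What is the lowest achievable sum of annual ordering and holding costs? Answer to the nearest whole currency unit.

Annual demand D = 2,790 × 12 = 33,480.
Holding cost H = 0.28 × $56.10 = $15.7080 per unit per year.
Q* = √(2DS/H) = √(2 × 33,480 × 347 / 15.708) ≈ 1216.22.
At the optimum the two cost components are equal, so total cost = 2·(Q*/2)H = Q*·H.
Minimum total = √(2DSH) = √(2 × 33,480 × 347 × 15.708) ≈ 19104.378.

TC* ≈ $19,104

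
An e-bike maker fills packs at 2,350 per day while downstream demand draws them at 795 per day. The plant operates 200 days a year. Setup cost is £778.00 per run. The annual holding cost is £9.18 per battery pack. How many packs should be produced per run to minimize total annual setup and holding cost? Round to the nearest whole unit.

Q* ≈ 6,382 packs

Annual demand D = 795 × 200 = 159,000.
Production build-up factor (1 − d/p) = 1 − 795/2,350 = 0.6617.
Q* = √(2DS / (H(1 − d/p))) = √(2 × 159,000 × 778 / (9.18 × 0.6617)).
= √(247,404,000 / 6.0744) ≈ 6381.911.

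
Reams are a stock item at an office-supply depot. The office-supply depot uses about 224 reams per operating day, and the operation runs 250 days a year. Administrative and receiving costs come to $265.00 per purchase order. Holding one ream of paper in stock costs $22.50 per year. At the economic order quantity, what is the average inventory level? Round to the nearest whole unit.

Average inventory ≈ 574 reams

Annual demand D = 224 × 250 = 56,000.
EOQ = √(2DS/H) = √(2 × 56,000 × 265 / 22.5) ≈ 1148.53.
Average inventory = Q*/2 ≈ 1148.53 / 2 = 574.263.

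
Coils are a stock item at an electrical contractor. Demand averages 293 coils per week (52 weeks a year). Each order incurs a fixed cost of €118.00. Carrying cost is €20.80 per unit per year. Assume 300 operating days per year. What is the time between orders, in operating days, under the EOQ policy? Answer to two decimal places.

Annual demand D = 293 × 52 = 15,236.
Q* = √(2DS/H) = √(2 × 15,236 × 118 / 20.8) ≈ 415.78.
Cycle time = Q*/D × 300 = 415.78 / 15,236 × 300 ≈ 8.187 days.

T ≈ 8.19 days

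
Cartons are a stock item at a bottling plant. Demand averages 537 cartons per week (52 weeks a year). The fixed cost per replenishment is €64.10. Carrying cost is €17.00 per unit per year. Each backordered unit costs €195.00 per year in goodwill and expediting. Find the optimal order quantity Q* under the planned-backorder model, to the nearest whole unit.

Annual demand D = 537 × 52 = 27,924.
With planned backorders, Q* = √(2DS/H) · √((H+B)/B).
√(2DS/H) = √(2 × 27,924 × 64.1 / 17) = 458.890.
√((H+B)/B) = √((17+195)/195) = 1.0427.
Q* ≈ 478.475.

Q* ≈ 478 cartons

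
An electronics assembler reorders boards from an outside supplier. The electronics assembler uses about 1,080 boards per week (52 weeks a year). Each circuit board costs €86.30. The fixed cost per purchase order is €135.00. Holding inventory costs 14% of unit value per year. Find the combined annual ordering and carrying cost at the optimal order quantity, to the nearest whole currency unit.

TC* ≈ €13,535

Annual demand D = 1,080 × 52 = 56,160.
Holding cost H = 0.14 × €86.30 = €12.0820 per unit per year.
EOQ = √(2DS/H) = √(2 × 56,160 × 135 / 12.082) ≈ 1120.28.
At the optimum the two cost components are equal, so total cost = 2·(Q*/2)H = Q*·H.
Minimum total = √(2DSH) = √(2 × 56,160 × 135 × 12.082) ≈ 13535.205.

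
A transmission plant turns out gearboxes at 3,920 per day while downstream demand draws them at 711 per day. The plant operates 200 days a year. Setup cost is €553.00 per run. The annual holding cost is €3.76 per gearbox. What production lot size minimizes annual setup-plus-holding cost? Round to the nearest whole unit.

Annual demand D = 711 × 200 = 142,200.
Production build-up factor (1 − d/p) = 1 − 711/3,920 = 0.8186.
Q* = √(2DS / (H(1 − d/p))) = √(2 × 142,200 × 553 / (3.76 × 0.8186)).
= √(157,273,200 / 3.078) ≈ 7148.116.

Q* ≈ 7,148 gearboxes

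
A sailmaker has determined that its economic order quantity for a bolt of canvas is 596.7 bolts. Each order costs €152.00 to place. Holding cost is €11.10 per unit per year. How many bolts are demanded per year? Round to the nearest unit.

D ≈ 13,001 bolts per year

Squaring Q* = √(2DS/H) gives Q*² = 2DS/H.
From Q* = √(2DS/H): D = Q*²H / (2S) = 596.7² × 11.1 / (2 × 152) = 13000.542.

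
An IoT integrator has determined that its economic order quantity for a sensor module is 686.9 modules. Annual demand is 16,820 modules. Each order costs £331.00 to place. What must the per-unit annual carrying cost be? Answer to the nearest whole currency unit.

Squaring Q* = √(2DS/H) gives Q*² = 2DS/H.
From Q* = √(2DS/H): H = 2DS / Q*² = 2 × 16,820 × 331 / 686.9² = 23.5992.

H ≈ £24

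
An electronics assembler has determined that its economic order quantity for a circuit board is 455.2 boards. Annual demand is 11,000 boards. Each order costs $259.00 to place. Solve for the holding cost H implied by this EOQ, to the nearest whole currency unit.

Invert the EOQ relation Q*² = 2DS/H.
From Q* = √(2DS/H): H = 2DS / Q*² = 2 × 11,000 × 259 / 455.2² = 27.4991.

H ≈ $27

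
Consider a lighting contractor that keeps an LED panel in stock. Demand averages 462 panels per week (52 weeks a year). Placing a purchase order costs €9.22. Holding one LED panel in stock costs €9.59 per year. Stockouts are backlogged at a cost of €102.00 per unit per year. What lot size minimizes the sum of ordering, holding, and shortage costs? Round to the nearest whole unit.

Q* ≈ 225 panels

Annual demand D = 462 × 52 = 24,024.
With planned backorders, Q* = √(2DS/H) · √((H+B)/B).
√(2DS/H) = √(2 × 24,024 × 9.22 / 9.59) = 214.928.
√((H+B)/B) = √((9.59+102)/102) = 1.0460.
Q* ≈ 224.805.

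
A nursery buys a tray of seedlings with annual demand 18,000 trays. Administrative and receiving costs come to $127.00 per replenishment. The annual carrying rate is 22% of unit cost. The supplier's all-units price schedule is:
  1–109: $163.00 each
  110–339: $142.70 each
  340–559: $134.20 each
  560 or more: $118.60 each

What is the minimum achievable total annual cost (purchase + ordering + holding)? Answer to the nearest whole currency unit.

TC* ≈ $2,146,188

Holding cost per unit per year at price C is H = 0.22·C.
Candidates are each tier's EOQ (if it falls in that tier) and each price-break quantity.
Tier 1 ($163.00): EOQ = 357.1 exceeds tier's upper bound 109, so this tier is dominated.
Tier 2 ($142.70): EOQ = 381.6 exceeds tier's upper bound 339, so this tier is dominated.
EOQ at $134.20 = 393.5 (feasible in tier 3): TC = 18,000×$134.20 + (18,000/393.5)×127 + (393.5/2)×0.22×$134.20 = $2,427,218.25.
EOQ at $118.60 = 418.6 < 560, so use break Q=560: TC = 18,000×$118.60 + (18,000/560.0)×127 + (560.0/2)×0.22×$118.60 = $2,146,187.90.
Lowest total cost among the candidates is at Q = 560.0.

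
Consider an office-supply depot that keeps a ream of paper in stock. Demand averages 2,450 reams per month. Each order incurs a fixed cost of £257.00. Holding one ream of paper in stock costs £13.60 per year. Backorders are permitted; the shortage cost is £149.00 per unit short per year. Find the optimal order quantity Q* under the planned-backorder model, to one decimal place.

Annual demand D = 2,450 × 12 = 29,400.
With planned backorders, Q* = √(2DS/H) · √((H+B)/B).
√(2DS/H) = √(2 × 29,400 × 257 / 13.6) = 1054.110.
√((H+B)/B) = √((13.6+149)/149) = 1.0446.
Q* ≈ 1101.166.

Q* ≈ 1,101.2 reams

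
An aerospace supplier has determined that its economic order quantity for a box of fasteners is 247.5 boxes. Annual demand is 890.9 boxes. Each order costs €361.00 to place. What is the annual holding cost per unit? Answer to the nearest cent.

Invert the EOQ relation Q*² = 2DS/H.
From Q* = √(2DS/H): H = 2DS / Q*² = 2 × 890.9 × 361 / 247.5² = 10.5006.

H ≈ €10.50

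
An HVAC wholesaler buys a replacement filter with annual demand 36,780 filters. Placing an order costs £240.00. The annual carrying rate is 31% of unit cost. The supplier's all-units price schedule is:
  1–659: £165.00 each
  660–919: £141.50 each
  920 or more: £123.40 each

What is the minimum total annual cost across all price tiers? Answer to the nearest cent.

Holding cost per unit per year at price C is H = 0.31·C.
Candidates are each tier's EOQ (if it falls in that tier) and each price-break quantity.
EOQ at £165.00 = 587.5 (feasible in tier 1): TC = 36,780×£165.00 + (36,780/587.5)×240 + (587.5/2)×0.31×£165.00 = £6,098,750.33.
EOQ at £141.50 = 634.4 < 660, so use break Q=660: TC = 36,780×£141.50 + (36,780/660.0)×240 + (660.0/2)×0.31×£141.50 = £5,232,220.00.
EOQ at £123.40 = 679.3 < 920, so use break Q=920: TC = 36,780×£123.40 + (36,780/920.0)×240 + (920.0/2)×0.31×£123.40 = £4,565,843.62.
Lowest total cost among the candidates is at Q = 920.0.

TC* ≈ £4,565,843.62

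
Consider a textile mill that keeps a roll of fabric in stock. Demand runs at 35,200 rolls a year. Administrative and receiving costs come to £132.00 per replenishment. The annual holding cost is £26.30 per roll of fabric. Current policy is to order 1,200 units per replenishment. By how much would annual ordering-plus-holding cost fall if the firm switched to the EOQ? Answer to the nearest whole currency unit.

EOQ = √(2DS/H) = √(2 × 35,200 × 132 / 26.3) ≈ 594.42.
Cost at Q* = (D/Q*)S + (Q*/2)H = √(2DSH) ≈ £15,633.32.
Cost at Q = 1,200: (35,200/1,200)×132 + (1,200/2)×26.3 = £3,872.00 + £15,780.00 = £19,652.00.
Excess = £19,652.00 − £15,633.32 = £4,018.68.

Extra cost ≈ £4,019 per year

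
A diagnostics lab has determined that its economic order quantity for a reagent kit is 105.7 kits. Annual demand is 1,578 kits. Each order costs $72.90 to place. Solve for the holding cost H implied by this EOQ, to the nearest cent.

H ≈ $20.59

Invert the EOQ relation Q*² = 2DS/H.
From Q* = √(2DS/H): H = 2DS / Q*² = 2 × 1,578 × 72.9 / 105.7² = 20.5928.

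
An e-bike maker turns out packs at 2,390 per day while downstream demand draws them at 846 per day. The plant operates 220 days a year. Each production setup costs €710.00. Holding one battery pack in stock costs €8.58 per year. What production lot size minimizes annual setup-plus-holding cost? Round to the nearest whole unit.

Annual demand D = 846 × 220 = 186,120.
Production build-up factor (1 − d/p) = 1 − 846/2,390 = 0.6460.
Q* = √(2DS / (H(1 − d/p))) = √(2 × 186,120 × 710 / (8.58 × 0.6460)).
= √(264,290,400 / 5.5429) ≈ 6905.138.

Q* ≈ 6,905 packs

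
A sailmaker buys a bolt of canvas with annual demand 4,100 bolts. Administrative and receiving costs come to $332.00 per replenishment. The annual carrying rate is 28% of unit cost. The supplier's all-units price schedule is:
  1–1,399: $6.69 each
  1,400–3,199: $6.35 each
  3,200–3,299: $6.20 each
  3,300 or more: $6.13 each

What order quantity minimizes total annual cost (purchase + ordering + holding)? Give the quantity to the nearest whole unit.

Holding cost per unit per year at price C is H = 0.28·C.
Evaluate total cost at each tier's feasible EOQ or, if the EOQ is below the tier, at the tier's minimum quantity.
EOQ at $6.69 = 1205.5 (feasible in tier 1): TC = 4,100×$6.69 + (4,100/1205.5)×332 + (1205.5/2)×0.28×$6.69 = $29,687.23.
EOQ at $6.35 = 1237.4 < 1400, so use break Q=1400: TC = 4,100×$6.35 + (4,100/1400.0)×332 + (1400.0/2)×0.28×$6.35 = $28,251.89.
EOQ at $6.20 = 1252.3 < 3200, so use break Q=3200: TC = 4,100×$6.20 + (4,100/3200.0)×332 + (3200.0/2)×0.28×$6.20 = $28,622.97.
EOQ at $6.13 = 1259.4 < 3300, so use break Q=3300: TC = 4,100×$6.13 + (4,100/3300.0)×332 + (3300.0/2)×0.28×$6.13 = $28,377.54.
Lowest total cost is $28,251.89 at Q = 1400.0.

Q* ≈ 1,400 bolts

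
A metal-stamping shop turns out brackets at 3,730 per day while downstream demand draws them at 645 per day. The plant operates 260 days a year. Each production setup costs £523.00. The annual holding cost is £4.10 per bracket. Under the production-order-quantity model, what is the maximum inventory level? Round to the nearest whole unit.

I_max ≈ 5,949 brackets

Annual demand D = 645 × 260 = 167,700.
Production build-up factor (1 − d/p) = 1 − 645/3,730 = 0.8271.
Q* = √(2DS / (H(1 − d/p))) = √(2 × 167,700 × 523 / (4.1 × 0.8271)).
= √(175,414,200 / 3.391) ≈ 7192.291.
Maximum inventory = Q*(1 − d/p) = 7192.291 × 0.8271 ≈ 5948.584.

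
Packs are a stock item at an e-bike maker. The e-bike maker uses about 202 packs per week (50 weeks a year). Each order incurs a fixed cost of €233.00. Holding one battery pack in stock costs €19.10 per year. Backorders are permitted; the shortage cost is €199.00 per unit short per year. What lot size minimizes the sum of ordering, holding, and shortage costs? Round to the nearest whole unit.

Annual demand D = 202 × 50 = 10,100.
With planned backorders, Q* = √(2DS/H) · √((H+B)/B).
√(2DS/H) = √(2 × 10,100 × 233 / 19.1) = 496.406.
√((H+B)/B) = √((19.1+199)/199) = 1.0469.
Q* ≈ 519.683.

Q* ≈ 520 packs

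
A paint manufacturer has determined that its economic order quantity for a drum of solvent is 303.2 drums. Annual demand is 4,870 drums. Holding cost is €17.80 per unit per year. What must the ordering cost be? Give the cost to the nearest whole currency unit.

S ≈ €168

Invert the EOQ relation Q*² = 2DS/H.
From Q* = √(2DS/H): S = Q*²H / (2D) = 303.2² × 17.8 / (2 × 4,870) = 168.0039.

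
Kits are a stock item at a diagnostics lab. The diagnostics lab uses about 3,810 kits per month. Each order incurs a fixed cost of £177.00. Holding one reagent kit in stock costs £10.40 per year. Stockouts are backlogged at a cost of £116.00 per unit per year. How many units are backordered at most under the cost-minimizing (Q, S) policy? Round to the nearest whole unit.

Annual demand D = 3,810 × 12 = 45,720.
With planned backorders, Q* = √(2DS/H) · √((H+B)/B).
√(2DS/H) = √(2 × 45,720 × 177 / 10.4) = 1247.493.
√((H+B)/B) = √((10.4+116)/116) = 1.0439.
Q* ≈ 1302.215.
S* = Q* · H/(H+B) = 1302.215 × 10.4/126.4 ≈ 107.144.

S* ≈ 107 kits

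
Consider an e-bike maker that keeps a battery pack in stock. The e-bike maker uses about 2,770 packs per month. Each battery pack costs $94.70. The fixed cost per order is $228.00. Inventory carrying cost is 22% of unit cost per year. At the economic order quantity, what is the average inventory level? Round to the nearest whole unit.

Average inventory ≈ 426 packs

Annual demand D = 2,770 × 12 = 33,240.
Holding cost H = 0.22 × $94.70 = $20.8340 per unit per year.
EOQ = √(2DS/H) = √(2 × 33,240 × 228 / 20.834) ≈ 852.96.
Average inventory = Q*/2 ≈ 852.96 / 2 = 426.478.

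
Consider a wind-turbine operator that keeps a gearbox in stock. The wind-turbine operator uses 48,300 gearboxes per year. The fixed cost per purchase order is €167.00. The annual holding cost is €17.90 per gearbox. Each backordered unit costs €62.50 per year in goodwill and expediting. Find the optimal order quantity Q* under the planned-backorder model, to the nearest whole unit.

With planned backorders, Q* = √(2DS/H) · √((H+B)/B).
√(2DS/H) = √(2 × 48,300 × 167 / 17.9) = 949.337.
√((H+B)/B) = √((17.9+62.5)/62.5) = 1.1342.
Q* ≈ 1076.734.

Q* ≈ 1,077 gearboxes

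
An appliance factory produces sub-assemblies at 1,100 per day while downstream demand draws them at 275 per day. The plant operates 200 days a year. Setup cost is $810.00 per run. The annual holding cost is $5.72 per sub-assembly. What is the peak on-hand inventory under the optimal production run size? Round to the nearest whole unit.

Annual demand D = 275 × 200 = 55,000.
Production build-up factor (1 − d/p) = 1 − 275/1,100 = 0.7500.
Q* = √(2DS / (H(1 − d/p))) = √(2 × 55,000 × 810 / (5.72 × 0.7500)).
= √(89,100,000 / 4.29) ≈ 4557.327.
Maximum inventory = Q*(1 − d/p) = 4557.327 × 0.7500 ≈ 3417.995.

I_max ≈ 3,418 sub-assemblies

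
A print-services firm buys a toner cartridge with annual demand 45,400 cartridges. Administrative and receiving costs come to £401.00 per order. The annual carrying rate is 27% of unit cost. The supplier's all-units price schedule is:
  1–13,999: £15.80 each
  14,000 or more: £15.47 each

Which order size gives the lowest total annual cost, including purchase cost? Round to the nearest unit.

Q* ≈ 2,921 cartridges

Holding cost per unit per year at price C is H = 0.27·C.
Evaluate total cost at each tier's feasible EOQ or, if the EOQ is below the tier, at the tier's minimum quantity.
EOQ at £15.80 = 2921.5 (feasible in tier 1): TC = 45,400×£15.80 + (45,400/2921.5)×401 + (2921.5/2)×0.27×£15.80 = £729,783.08.
EOQ at £15.47 = 2952.5 < 14000, so use break Q=14000: TC = 45,400×£15.47 + (45,400/14000.0)×401 + (14000.0/2)×0.27×£15.47 = £732,876.69.
Lowest total cost is £729,783.08 at Q = 2921.5.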